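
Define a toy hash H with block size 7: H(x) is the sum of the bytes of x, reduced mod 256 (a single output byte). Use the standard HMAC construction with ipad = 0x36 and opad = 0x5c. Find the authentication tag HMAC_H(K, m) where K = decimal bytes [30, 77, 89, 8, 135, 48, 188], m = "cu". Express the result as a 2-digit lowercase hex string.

3c

Key decimal bytes [30, 77, 89, 8, 135, 48, 188] = 1e 4d 59 08 87 30 bc is exactly B = 7 bytes: K' = 1e 4d 59 08 87 30 bc.
K' ⊕ ipad = 28 7b 6f 3e b1 06 8a.  K' ⊕ opad = 42 11 05 54 db 6c e0.
Inner input = (K'⊕ipad) ∥ m = 28 7b 6f 3e b1 06 8a ∥ 63 75.
Inner hash: sum = 40+123+111+62+177+6+138+99+117 = 873; mod 256 = 105 → 69.
Outer input = (K'⊕opad) ∥ inner = 42 11 05 54 db 6c e0 ∥ 69.
Outer hash (tag): sum = 66+17+5+84+219+108+224+105 = 828; mod 256 = 60 → 3c.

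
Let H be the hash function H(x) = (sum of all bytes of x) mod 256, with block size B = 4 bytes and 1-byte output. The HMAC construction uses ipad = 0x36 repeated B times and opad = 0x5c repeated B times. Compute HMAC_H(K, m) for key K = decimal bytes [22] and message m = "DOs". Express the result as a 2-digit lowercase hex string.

26

Key decimal bytes [22] = 16 is 1 byte ≤ B = 4; zero-pad to 4 bytes: K' = 16 00 00 00.
K' ⊕ ipad = 20 36 36 36.  K' ⊕ opad = 4a 5c 5c 5c.
Inner input = (K'⊕ipad) ∥ m = 20 36 36 36 ∥ 44 4f 73.
Inner hash: sum = 32+54+54+54+68+79+115 = 456; mod 256 = 200 → c8.
Outer input = (K'⊕opad) ∥ inner = 4a 5c 5c 5c ∥ c8.
Outer hash (tag): sum = 74+92+92+92+200 = 550; mod 256 = 38 → 26.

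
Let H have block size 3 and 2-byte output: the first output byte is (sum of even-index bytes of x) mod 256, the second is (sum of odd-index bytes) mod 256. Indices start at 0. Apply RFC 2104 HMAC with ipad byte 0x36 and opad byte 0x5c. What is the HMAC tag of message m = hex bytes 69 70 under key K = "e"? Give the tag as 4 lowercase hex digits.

Key "e" = 65 is 1 byte ≤ B = 3; zero-pad to 3 bytes: K' = 65 00 00.
K' ⊕ ipad = 53 36 36.  K' ⊕ opad = 39 5c 5c.
Inner input = (K'⊕ipad) ∥ m = 53 36 36 ∥ 69 70.
Inner hash: even-index sum = 249 mod 256 = 249; odd-index sum = 159 mod 256 = 159 → f9 9f.
Outer input = (K'⊕opad) ∥ inner = 39 5c 5c ∥ f9 9f.
Outer hash (tag): even-index sum = 308 mod 256 = 52; odd-index sum = 341 mod 256 = 85 → 34 55.

3455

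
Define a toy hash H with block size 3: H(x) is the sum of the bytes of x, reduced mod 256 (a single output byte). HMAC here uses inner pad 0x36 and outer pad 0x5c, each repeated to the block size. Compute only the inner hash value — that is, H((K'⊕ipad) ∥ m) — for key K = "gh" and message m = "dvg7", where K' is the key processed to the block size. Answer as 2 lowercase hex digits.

5d

Key "gh" = 67 68 is 2 bytes ≤ B = 3; zero-pad to 3 bytes: K' = 67 68 00.
K' ⊕ ipad = 51 5e 36.
Inner input = 51 5e 36 ∥ 64 76 67 37.
Inner hash: sum = 81+94+54+100+118+103+55 = 605; mod 256 = 93 → 5d.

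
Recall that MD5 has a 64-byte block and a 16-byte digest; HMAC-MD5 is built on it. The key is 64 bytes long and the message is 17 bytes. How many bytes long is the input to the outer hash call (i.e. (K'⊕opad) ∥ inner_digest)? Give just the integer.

80

Key is 64 ≤ 64 bytes, zero-padded: |K'| = 64.
Outer input = (K'⊕opad) ∥ H(inner) → 64 + 16 = 80 bytes.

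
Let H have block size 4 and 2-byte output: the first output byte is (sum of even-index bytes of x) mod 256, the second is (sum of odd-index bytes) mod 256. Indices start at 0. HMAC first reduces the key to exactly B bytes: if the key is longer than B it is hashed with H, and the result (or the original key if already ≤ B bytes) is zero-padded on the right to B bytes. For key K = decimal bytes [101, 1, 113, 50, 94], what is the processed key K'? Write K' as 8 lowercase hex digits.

|K| = 5 > B = 4, so first hash the key.
H(K): even-index sum = 308 mod 256 = 52; odd-index sum = 51 mod 256 = 51 → 34 33.
Zero-pad H(K) = 34 33 to 4 bytes: K' = 34 33 00 00.

34330000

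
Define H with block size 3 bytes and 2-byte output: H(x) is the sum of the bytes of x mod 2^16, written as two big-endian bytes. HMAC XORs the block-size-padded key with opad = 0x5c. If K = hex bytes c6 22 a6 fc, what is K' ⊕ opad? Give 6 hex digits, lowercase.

Key hex bytes c6 22 a6 fc is 4 bytes > B = 3, so hash it first: H(key) = 02 8a, then zero-pad to 3 bytes: K' = 02 8a 00.
XOR each byte with 0x5c: 02⊕5c=5e, 8a⊕5c=d6, 00⊕5c=5c.

5ed65c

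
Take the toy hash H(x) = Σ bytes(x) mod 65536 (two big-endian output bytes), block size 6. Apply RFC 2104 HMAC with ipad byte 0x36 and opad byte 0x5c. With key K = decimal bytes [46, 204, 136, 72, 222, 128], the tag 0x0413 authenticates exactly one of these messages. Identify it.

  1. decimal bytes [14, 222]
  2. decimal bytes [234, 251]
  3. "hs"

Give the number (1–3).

Key decimal bytes [46, 204, 136, 72, 222, 128] = 2e cc 88 48 de 80 is exactly B = 6 bytes: K' = 2e cc 88 48 de 80.
K' ⊕ ipad = 18 fa be 7e e8 b6; K' ⊕ opad = 72 90 d4 14 82 dc.
m1: inner = H(18 fa be 7e e8 b6 0e de) = 04 d8; tag = H(72 90 d4 14 82 dc 04 d8) = 0424
m2: inner = H(18 fa be 7e e8 b6 ea fb) = 05 d1; tag = H(72 90 d4 14 82 dc 05 d1) = 041e
m3: inner = H(18 fa be 7e e8 b6 68 73) = 04 c7; tag = H(72 90 d4 14 82 dc 04 c7) = 0413 ← matches

3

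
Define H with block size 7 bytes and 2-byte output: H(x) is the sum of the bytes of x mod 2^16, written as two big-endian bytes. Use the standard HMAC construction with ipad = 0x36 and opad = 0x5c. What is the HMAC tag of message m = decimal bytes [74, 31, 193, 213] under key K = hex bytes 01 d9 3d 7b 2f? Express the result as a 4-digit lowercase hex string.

Key hex bytes 01 d9 3d 7b 2f is 5 bytes ≤ B = 7; zero-pad to 7 bytes: K' = 01 d9 3d 7b 2f 00 00.
K' ⊕ ipad = 37 ef 0b 4d 19 36 36.  K' ⊕ opad = 5d 85 61 27 73 5c 5c.
Inner input = (K'⊕ipad) ∥ m = 37 ef 0b 4d 19 36 36 ∥ 4a 1f c1 d5.
Inner hash: sum = 55+239+11+77+25+54+54+74+31+193+213 = 1026 → 04 02.
Outer input = (K'⊕opad) ∥ inner = 5d 85 61 27 73 5c 5c ∥ 04 02.
Outer hash (tag): sum = 93+133+97+39+115+92+92+4+2 = 667 → 02 9b.

029b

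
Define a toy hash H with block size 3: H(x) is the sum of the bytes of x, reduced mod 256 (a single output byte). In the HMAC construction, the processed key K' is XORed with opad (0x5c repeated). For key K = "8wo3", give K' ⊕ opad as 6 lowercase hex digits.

0d5c5c

Key "8wo3" = 38 77 6f 33 is 4 bytes > B = 3, so hash it first: H(key) = 51, then zero-pad to 3 bytes: K' = 51 00 00.
XOR each byte with 0x5c: 51⊕5c=0d, 00⊕5c=5c, 00⊕5c=5c.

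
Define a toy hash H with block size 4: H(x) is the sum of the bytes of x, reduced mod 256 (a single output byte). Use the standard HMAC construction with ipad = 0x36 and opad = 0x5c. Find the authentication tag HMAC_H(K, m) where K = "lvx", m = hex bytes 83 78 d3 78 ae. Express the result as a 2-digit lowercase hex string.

Key "lvx" = 6c 76 78 is 3 bytes ≤ B = 4; zero-pad to 4 bytes: K' = 6c 76 78 00.
K' ⊕ ipad = 5a 40 4e 36.  K' ⊕ opad = 30 2a 24 5c.
Inner input = (K'⊕ipad) ∥ m = 5a 40 4e 36 ∥ 83 78 d3 78 ae.
Inner hash: sum = 90+64+78+54+131+120+211+120+174 = 1042; mod 256 = 18 → 12.
Outer input = (K'⊕opad) ∥ inner = 30 2a 24 5c ∥ 12.
Outer hash (tag): sum = 48+42+36+92+18 = 236 → ec.

ec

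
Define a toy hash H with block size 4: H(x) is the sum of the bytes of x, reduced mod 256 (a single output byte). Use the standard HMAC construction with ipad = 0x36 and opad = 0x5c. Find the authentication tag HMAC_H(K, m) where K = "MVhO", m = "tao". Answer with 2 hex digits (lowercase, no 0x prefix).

Key "MVhO" = 4d 56 68 4f is exactly B = 4 bytes: K' = 4d 56 68 4f.
K' ⊕ ipad = 7b 60 5e 79.  K' ⊕ opad = 11 0a 34 13.
Inner input = (K'⊕ipad) ∥ m = 7b 60 5e 79 ∥ 74 61 6f.
Inner hash: sum = 123+96+94+121+116+97+111 = 758; mod 256 = 246 → f6.
Outer input = (K'⊕opad) ∥ inner = 11 0a 34 13 ∥ f6.
Outer hash (tag): sum = 17+10+52+19+246 = 344; mod 256 = 88 → 58.

58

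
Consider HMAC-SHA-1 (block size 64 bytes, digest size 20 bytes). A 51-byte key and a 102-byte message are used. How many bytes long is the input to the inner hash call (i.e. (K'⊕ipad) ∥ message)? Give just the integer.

Key is 51 ≤ 64 bytes, zero-padded: |K'| = 64.
Inner input = (K'⊕ipad) ∥ m → 64 + 102 = 166 bytes.

166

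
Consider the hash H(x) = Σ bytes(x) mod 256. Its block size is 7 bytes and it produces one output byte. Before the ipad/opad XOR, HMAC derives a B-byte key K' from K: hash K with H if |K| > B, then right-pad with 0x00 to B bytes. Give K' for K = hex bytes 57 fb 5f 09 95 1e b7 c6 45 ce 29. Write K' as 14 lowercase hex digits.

26000000000000

|K| = 11 > B = 7, so first hash the key.
H(K): sum = 87+251+95+9+149+30+183+198+69+206+41 = 1318; mod 256 = 38 → 26.
Zero-pad H(K) = 26 to 7 bytes: K' = 26 00 00 00 00 00 00.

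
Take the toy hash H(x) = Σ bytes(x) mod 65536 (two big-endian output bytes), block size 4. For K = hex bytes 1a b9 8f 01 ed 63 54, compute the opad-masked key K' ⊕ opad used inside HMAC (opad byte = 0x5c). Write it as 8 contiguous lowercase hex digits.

Key hex bytes 1a b9 8f 01 ed 63 54 is 7 bytes > B = 4, so hash it first: H(key) = 03 07, then zero-pad to 4 bytes: K' = 03 07 00 00.
XOR each byte with 0x5c: 03⊕5c=5f, 07⊕5c=5b, 00⊕5c=5c, 00⊕5c=5c.

5f5b5c5c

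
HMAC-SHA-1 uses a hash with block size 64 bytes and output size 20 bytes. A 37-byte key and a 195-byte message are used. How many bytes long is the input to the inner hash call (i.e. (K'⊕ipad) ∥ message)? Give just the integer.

259

Key is 37 ≤ 64 bytes, zero-padded: |K'| = 64.
Inner input = (K'⊕ipad) ∥ m → 64 + 195 = 259 bytes.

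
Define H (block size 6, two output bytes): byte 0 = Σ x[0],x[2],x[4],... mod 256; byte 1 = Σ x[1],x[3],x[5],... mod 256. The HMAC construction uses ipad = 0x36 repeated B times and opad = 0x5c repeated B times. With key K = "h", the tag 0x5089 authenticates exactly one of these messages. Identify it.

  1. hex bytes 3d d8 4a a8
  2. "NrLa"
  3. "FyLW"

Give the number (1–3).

2

Key "h" = 68 is 1 byte ≤ B = 6; zero-pad to 6 bytes: K' = 68 00 00 00 00 00.
K' ⊕ ipad = 5e 36 36 36 36 36; K' ⊕ opad = 34 5c 5c 5c 5c 5c.
m1: inner = H(5e 36 36 36 36 36 3d d8 4a a8) = 51 22; tag = H(34 5c 5c 5c 5c 5c 51 22) = 3d36
m2: inner = H(5e 36 36 36 36 36 4e 72 4c 61) = 64 75; tag = H(34 5c 5c 5c 5c 5c 64 75) = 5089 ← matches
m3: inner = H(5e 36 36 36 36 36 46 79 4c 57) = 5c 72; tag = H(34 5c 5c 5c 5c 5c 5c 72) = 4886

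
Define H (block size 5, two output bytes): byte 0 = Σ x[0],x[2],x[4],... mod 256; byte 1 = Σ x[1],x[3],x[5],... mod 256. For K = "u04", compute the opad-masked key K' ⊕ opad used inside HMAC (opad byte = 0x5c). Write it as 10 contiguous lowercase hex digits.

Key "u04" = 75 30 34 is 3 bytes ≤ B = 5; zero-pad to 5 bytes: K' = 75 30 34 00 00.
XOR each byte with 0x5c: 75⊕5c=29, 30⊕5c=6c, 34⊕5c=68, 00⊕5c=5c, 00⊕5c=5c.

296c685c5c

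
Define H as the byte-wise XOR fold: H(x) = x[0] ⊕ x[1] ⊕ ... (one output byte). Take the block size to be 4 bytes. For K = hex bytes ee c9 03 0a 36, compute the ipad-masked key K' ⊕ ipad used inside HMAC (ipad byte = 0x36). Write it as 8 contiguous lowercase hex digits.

Key hex bytes ee c9 03 0a 36 is 5 bytes > B = 4, so hash it first: H(key) = 18, then zero-pad to 4 bytes: K' = 18 00 00 00.
XOR each byte with 0x36: 18⊕36=2e, 00⊕36=36, 00⊕36=36, 00⊕36=36.

2e363636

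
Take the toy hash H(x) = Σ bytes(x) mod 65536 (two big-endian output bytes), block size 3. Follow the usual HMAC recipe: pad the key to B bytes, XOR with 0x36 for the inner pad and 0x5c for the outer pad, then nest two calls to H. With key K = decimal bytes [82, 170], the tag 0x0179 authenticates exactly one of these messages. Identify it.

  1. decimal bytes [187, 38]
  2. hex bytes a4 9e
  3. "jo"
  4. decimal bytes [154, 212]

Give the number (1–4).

1

Key decimal bytes [82, 170] = 52 aa is 2 bytes ≤ B = 3; zero-pad to 3 bytes: K' = 52 aa 00.
K' ⊕ ipad = 64 9c 36; K' ⊕ opad = 0e f6 5c.
m1: inner = H(64 9c 36 bb 26) = 02 17; tag = H(0e f6 5c 02 17) = 0179 ← matches
m2: inner = H(64 9c 36 a4 9e) = 02 78; tag = H(0e f6 5c 02 78) = 01da
m3: inner = H(64 9c 36 6a 6f) = 02 0f; tag = H(0e f6 5c 02 0f) = 0171
m4: inner = H(64 9c 36 9a d4) = 02 a4; tag = H(0e f6 5c 02 a4) = 0206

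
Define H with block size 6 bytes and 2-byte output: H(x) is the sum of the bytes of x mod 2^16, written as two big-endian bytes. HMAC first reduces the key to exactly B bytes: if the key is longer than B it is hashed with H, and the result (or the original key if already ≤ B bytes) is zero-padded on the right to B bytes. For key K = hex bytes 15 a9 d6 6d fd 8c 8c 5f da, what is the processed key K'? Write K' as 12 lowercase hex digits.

054f00000000

|K| = 9 > B = 6, so first hash the key.
H(K): sum = 21+169+214+109+253+140+140+95+218 = 1359 → 05 4f.
Zero-pad H(K) = 05 4f to 6 bytes: K' = 05 4f 00 00 00 00.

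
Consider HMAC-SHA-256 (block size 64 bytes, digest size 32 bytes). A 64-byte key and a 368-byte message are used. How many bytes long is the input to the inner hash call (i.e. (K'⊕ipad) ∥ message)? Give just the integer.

432

Key is 64 ≤ 64 bytes, zero-padded: |K'| = 64.
Inner input = (K'⊕ipad) ∥ m → 64 + 368 = 432 bytes.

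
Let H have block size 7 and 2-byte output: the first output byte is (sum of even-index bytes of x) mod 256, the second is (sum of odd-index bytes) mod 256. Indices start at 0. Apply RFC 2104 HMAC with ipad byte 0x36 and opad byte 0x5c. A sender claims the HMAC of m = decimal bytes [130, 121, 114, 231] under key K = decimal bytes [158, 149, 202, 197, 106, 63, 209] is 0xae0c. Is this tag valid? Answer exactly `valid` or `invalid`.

valid

Key decimal bytes [158, 149, 202, 197, 106, 63, 209] = 9e 95 ca c5 6a 3f d1 is exactly B = 7 bytes: K' = 9e 95 ca c5 6a 3f d1.
K' ⊕ ipad = a8 a3 fc f3 5c 09 e7; K' ⊕ opad = c2 c9 96 99 36 63 8d.
Inner hash: even-index sum = 1095 mod 256 = 71; odd-index sum = 659 mod 256 = 147 → 47 93.
Outer hash (recomputed tag): even-index sum = 686 mod 256 = 174; odd-index sum = 524 mod 256 = 12 → ae 0c.
Recomputed tag = ae0c; claimed = ae0c → match.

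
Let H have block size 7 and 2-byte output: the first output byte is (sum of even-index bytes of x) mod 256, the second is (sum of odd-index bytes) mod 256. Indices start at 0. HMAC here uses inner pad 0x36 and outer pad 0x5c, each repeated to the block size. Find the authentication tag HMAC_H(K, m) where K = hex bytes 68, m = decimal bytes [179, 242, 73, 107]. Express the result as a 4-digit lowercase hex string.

e671

Key hex bytes 68 is 1 byte ≤ B = 7; zero-pad to 7 bytes: K' = 68 00 00 00 00 00 00.
K' ⊕ ipad = 5e 36 36 36 36 36 36.  K' ⊕ opad = 34 5c 5c 5c 5c 5c 5c.
Inner input = (K'⊕ipad) ∥ m = 5e 36 36 36 36 36 36 ∥ b3 f2 49 6b.
Inner hash: even-index sum = 605 mod 256 = 93; odd-index sum = 414 mod 256 = 158 → 5d 9e.
Outer input = (K'⊕opad) ∥ inner = 34 5c 5c 5c 5c 5c 5c ∥ 5d 9e.
Outer hash (tag): even-index sum = 486 mod 256 = 230; odd-index sum = 369 mod 256 = 113 → e6 71.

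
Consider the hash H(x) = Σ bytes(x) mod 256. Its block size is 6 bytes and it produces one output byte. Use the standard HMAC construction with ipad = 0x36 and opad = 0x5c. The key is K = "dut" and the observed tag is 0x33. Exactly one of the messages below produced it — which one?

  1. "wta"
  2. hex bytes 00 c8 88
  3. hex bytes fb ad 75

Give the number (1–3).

3

Key "dut" = 64 75 74 is 3 bytes ≤ B = 6; zero-pad to 6 bytes: K' = 64 75 74 00 00 00.
K' ⊕ ipad = 52 43 42 36 36 36; K' ⊕ opad = 38 29 28 5c 5c 5c.
m1: inner = H(52 43 42 36 36 36 77 74 61) = c5; tag = H(38 29 28 5c 5c 5c c5) = 62
m2: inner = H(52 43 42 36 36 36 00 c8 88) = c9; tag = H(38 29 28 5c 5c 5c c9) = 66
m3: inner = H(52 43 42 36 36 36 fb ad 75) = 96; tag = H(38 29 28 5c 5c 5c 96) = 33 ← matches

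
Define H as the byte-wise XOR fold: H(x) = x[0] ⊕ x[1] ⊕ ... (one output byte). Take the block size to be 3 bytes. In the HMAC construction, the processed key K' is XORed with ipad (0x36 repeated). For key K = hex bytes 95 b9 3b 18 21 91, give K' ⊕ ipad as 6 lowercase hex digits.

893636

Key hex bytes 95 b9 3b 18 21 91 is 6 bytes > B = 3, so hash it first: H(key) = bf, then zero-pad to 3 bytes: K' = bf 00 00.
XOR each byte with 0x36: bf⊕36=89, 00⊕36=36, 00⊕36=36.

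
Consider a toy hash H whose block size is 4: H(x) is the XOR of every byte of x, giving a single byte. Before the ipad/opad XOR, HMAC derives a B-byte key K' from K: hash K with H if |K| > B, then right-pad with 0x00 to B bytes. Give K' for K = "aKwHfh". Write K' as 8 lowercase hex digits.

|K| = 6 > B = 4, so first hash the key.
H(K): XOR 61⊕4b⊕77⊕48⊕66⊕68 = 1b.
Zero-pad H(K) = 1b to 4 bytes: K' = 1b 00 00 00.

1b000000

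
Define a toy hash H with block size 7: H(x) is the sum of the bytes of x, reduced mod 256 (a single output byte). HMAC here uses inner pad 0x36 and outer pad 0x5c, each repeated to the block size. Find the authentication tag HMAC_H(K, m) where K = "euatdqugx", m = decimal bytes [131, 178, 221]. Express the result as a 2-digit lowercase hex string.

f0

Key "euatdqugx" = 65 75 61 74 64 71 75 67 78 is 9 bytes > B = 7, so hash it first: H(key) = d8, then zero-pad to 7 bytes: K' = d8 00 00 00 00 00 00.
K' ⊕ ipad = ee 36 36 36 36 36 36.  K' ⊕ opad = 84 5c 5c 5c 5c 5c 5c.
Inner input = (K'⊕ipad) ∥ m = ee 36 36 36 36 36 36 ∥ 83 b2 dd.
Inner hash: sum = 238+54+54+54+54+54+54+131+178+221 = 1092; mod 256 = 68 → 44.
Outer input = (K'⊕opad) ∥ inner = 84 5c 5c 5c 5c 5c 5c ∥ 44.
Outer hash (tag): sum = 132+92+92+92+92+92+92+68 = 752; mod 256 = 240 → f0.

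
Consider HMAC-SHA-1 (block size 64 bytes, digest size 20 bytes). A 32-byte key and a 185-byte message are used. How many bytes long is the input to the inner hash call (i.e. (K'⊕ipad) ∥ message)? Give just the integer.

Key is 32 ≤ 64 bytes, zero-padded: |K'| = 64.
Inner input = (K'⊕ipad) ∥ m → 64 + 185 = 249 bytes.

249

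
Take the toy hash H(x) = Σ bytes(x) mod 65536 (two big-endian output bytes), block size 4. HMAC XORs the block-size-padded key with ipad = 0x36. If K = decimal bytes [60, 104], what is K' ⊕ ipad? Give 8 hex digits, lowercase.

0a5e3636

Key decimal bytes [60, 104] = 3c 68 is 2 bytes ≤ B = 4; zero-pad to 4 bytes: K' = 3c 68 00 00.
XOR each byte with 0x36: 3c⊕36=0a, 68⊕36=5e, 00⊕36=36, 00⊕36=36.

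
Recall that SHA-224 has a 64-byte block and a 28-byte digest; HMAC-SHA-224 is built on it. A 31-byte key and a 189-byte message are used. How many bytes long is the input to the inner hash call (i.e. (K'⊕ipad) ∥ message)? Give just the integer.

Key is 31 ≤ 64 bytes, zero-padded: |K'| = 64.
Inner input = (K'⊕ipad) ∥ m → 64 + 189 = 253 bytes.

253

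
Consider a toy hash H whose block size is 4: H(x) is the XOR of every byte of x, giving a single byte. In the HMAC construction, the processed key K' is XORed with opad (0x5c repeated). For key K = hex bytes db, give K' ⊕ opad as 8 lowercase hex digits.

875c5c5c

Key hex bytes db is 1 byte ≤ B = 4; zero-pad to 4 bytes: K' = db 00 00 00.
XOR each byte with 0x5c: db⊕5c=87, 00⊕5c=5c, 00⊕5c=5c, 00⊕5c=5c.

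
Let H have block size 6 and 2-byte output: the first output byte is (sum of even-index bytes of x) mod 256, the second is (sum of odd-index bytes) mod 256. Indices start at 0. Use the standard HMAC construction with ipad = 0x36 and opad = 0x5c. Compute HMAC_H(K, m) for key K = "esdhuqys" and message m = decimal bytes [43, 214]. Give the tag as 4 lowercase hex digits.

Key "esdhuqys" = 65 73 64 68 75 71 79 73 is 8 bytes > B = 6, so hash it first: H(key) = b7 bf, then zero-pad to 6 bytes: K' = b7 bf 00 00 00 00.
K' ⊕ ipad = 81 89 36 36 36 36.  K' ⊕ opad = eb e3 5c 5c 5c 5c.
Inner input = (K'⊕ipad) ∥ m = 81 89 36 36 36 36 ∥ 2b d6.
Inner hash: even-index sum = 280 mod 256 = 24; odd-index sum = 459 mod 256 = 203 → 18 cb.
Outer input = (K'⊕opad) ∥ inner = eb e3 5c 5c 5c 5c ∥ 18 cb.
Outer hash (tag): even-index sum = 443 mod 256 = 187; odd-index sum = 614 mod 256 = 102 → bb 66.

bb66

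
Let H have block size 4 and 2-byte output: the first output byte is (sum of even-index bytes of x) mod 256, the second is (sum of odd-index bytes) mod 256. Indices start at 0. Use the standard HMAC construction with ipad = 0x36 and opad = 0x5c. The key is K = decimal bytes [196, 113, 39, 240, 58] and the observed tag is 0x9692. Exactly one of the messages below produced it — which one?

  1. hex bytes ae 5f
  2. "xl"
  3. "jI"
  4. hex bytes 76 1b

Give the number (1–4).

2

Key decimal bytes [196, 113, 39, 240, 58] = c4 71 27 f0 3a is 5 bytes > B = 4, so hash it first: H(key) = 25 61, then zero-pad to 4 bytes: K' = 25 61 00 00.
K' ⊕ ipad = 13 57 36 36; K' ⊕ opad = 79 3d 5c 5c.
m1: inner = H(13 57 36 36 ae 5f) = f7 ec; tag = H(79 3d 5c 5c f7 ec) = cc85
m2: inner = H(13 57 36 36 78 6c) = c1 f9; tag = H(79 3d 5c 5c c1 f9) = 9692 ← matches
m3: inner = H(13 57 36 36 6a 49) = b3 d6; tag = H(79 3d 5c 5c b3 d6) = 886f
m4: inner = H(13 57 36 36 76 1b) = bf a8; tag = H(79 3d 5c 5c bf a8) = 9441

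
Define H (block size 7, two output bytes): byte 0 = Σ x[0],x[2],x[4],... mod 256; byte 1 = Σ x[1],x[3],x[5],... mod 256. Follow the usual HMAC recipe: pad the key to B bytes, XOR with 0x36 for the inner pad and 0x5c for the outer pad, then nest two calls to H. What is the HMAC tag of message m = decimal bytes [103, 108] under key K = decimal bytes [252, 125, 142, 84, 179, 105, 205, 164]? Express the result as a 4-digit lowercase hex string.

Key decimal bytes [252, 125, 142, 84, 179, 105, 205, 164] = fc 7d 8e 54 b3 69 cd a4 is 8 bytes > B = 7, so hash it first: H(key) = 0a de, then zero-pad to 7 bytes: K' = 0a de 00 00 00 00 00.
K' ⊕ ipad = 3c e8 36 36 36 36 36.  K' ⊕ opad = 56 82 5c 5c 5c 5c 5c.
Inner input = (K'⊕ipad) ∥ m = 3c e8 36 36 36 36 36 ∥ 67 6c.
Inner hash: even-index sum = 330 mod 256 = 74; odd-index sum = 443 mod 256 = 187 → 4a bb.
Outer input = (K'⊕opad) ∥ inner = 56 82 5c 5c 5c 5c 5c ∥ 4a bb.
Outer hash (tag): even-index sum = 549 mod 256 = 37; odd-index sum = 388 mod 256 = 132 → 25 84.

2584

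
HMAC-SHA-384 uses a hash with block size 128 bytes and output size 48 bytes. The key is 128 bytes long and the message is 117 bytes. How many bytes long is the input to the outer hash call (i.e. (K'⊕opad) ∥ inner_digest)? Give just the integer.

Key is 128 ≤ 128 bytes, zero-padded: |K'| = 128.
Outer input = (K'⊕opad) ∥ H(inner) → 128 + 48 = 176 bytes.

176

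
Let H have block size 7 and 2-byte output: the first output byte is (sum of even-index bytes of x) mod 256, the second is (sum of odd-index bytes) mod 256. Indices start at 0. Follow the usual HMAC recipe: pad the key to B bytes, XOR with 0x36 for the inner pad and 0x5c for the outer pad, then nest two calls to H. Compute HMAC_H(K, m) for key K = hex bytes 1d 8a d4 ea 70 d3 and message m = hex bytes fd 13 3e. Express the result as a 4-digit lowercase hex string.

09b7

Key hex bytes 1d 8a d4 ea 70 d3 is 6 bytes ≤ B = 7; zero-pad to 7 bytes: K' = 1d 8a d4 ea 70 d3 00.
K' ⊕ ipad = 2b bc e2 dc 46 e5 36.  K' ⊕ opad = 41 d6 88 b6 2c 8f 5c.
Inner input = (K'⊕ipad) ∥ m = 2b bc e2 dc 46 e5 36 ∥ fd 13 3e.
Inner hash: even-index sum = 412 mod 256 = 156; odd-index sum = 952 mod 256 = 184 → 9c b8.
Outer input = (K'⊕opad) ∥ inner = 41 d6 88 b6 2c 8f 5c ∥ 9c b8.
Outer hash (tag): even-index sum = 521 mod 256 = 9; odd-index sum = 695 mod 256 = 183 → 09 b7.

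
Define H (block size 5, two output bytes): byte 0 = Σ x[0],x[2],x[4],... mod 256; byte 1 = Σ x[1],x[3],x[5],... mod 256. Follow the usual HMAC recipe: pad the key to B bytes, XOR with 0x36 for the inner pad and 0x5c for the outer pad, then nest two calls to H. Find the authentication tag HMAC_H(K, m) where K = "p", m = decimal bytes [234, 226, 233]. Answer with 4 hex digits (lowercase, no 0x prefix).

234c

Key "p" = 70 is 1 byte ≤ B = 5; zero-pad to 5 bytes: K' = 70 00 00 00 00.
K' ⊕ ipad = 46 36 36 36 36.  K' ⊕ opad = 2c 5c 5c 5c 5c.
Inner input = (K'⊕ipad) ∥ m = 46 36 36 36 36 ∥ ea e2 e9.
Inner hash: even-index sum = 404 mod 256 = 148; odd-index sum = 575 mod 256 = 63 → 94 3f.
Outer input = (K'⊕opad) ∥ inner = 2c 5c 5c 5c 5c ∥ 94 3f.
Outer hash (tag): even-index sum = 291 mod 256 = 35; odd-index sum = 332 mod 256 = 76 → 23 4c.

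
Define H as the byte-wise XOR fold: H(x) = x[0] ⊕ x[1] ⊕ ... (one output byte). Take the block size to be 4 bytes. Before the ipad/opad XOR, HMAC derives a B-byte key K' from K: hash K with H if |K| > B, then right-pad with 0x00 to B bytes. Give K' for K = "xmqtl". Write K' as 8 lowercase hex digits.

7c000000

|K| = 5 > B = 4, so first hash the key.
H(K): XOR 78⊕6d⊕71⊕74⊕6c = 7c.
Zero-pad H(K) = 7c to 4 bytes: K' = 7c 00 00 00.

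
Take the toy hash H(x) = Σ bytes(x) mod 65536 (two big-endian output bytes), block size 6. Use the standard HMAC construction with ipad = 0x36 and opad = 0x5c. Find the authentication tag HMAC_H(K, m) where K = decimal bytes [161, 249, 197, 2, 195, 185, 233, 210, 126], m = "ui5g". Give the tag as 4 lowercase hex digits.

Key decimal bytes [161, 249, 197, 2, 195, 185, 233, 210, 126] = a1 f9 c5 02 c3 b9 e9 d2 7e is 9 bytes > B = 6, so hash it first: H(key) = 06 16, then zero-pad to 6 bytes: K' = 06 16 00 00 00 00.
K' ⊕ ipad = 30 20 36 36 36 36.  K' ⊕ opad = 5a 4a 5c 5c 5c 5c.
Inner input = (K'⊕ipad) ∥ m = 30 20 36 36 36 36 ∥ 75 69 35 67.
Inner hash: sum = 48+32+54+54+54+54+117+105+53+103 = 674 → 02 a2.
Outer input = (K'⊕opad) ∥ inner = 5a 4a 5c 5c 5c 5c ∥ 02 a2.
Outer hash (tag): sum = 90+74+92+92+92+92+2+162 = 696 → 02 b8.

02b8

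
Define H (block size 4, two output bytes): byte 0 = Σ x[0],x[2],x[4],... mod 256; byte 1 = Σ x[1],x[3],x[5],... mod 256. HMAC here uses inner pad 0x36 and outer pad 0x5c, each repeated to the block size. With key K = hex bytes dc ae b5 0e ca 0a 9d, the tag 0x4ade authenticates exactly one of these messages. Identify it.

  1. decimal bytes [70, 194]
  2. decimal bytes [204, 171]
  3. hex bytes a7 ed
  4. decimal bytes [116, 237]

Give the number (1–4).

Key hex bytes dc ae b5 0e ca 0a 9d is 7 bytes > B = 4, so hash it first: H(key) = f8 c6, then zero-pad to 4 bytes: K' = f8 c6 00 00.
K' ⊕ ipad = ce f0 36 36; K' ⊕ opad = a4 9a 5c 5c.
m1: inner = H(ce f0 36 36 46 c2) = 4a e8; tag = H(a4 9a 5c 5c 4a e8) = 4ade ← matches
m2: inner = H(ce f0 36 36 cc ab) = d0 d1; tag = H(a4 9a 5c 5c d0 d1) = d0c7
m3: inner = H(ce f0 36 36 a7 ed) = ab 13; tag = H(a4 9a 5c 5c ab 13) = ab09
m4: inner = H(ce f0 36 36 74 ed) = 78 13; tag = H(a4 9a 5c 5c 78 13) = 7809

1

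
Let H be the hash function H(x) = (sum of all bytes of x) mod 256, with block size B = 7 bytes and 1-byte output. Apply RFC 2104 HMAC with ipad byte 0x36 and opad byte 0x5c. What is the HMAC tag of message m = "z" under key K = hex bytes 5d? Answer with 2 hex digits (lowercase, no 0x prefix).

Key hex bytes 5d is 1 byte ≤ B = 7; zero-pad to 7 bytes: K' = 5d 00 00 00 00 00 00.
K' ⊕ ipad = 6b 36 36 36 36 36 36.  K' ⊕ opad = 01 5c 5c 5c 5c 5c 5c.
Inner input = (K'⊕ipad) ∥ m = 6b 36 36 36 36 36 36 ∥ 7a.
Inner hash: sum = 107+54+54+54+54+54+54+122 = 553; mod 256 = 41 → 29.
Outer input = (K'⊕opad) ∥ inner = 01 5c 5c 5c 5c 5c 5c ∥ 29.
Outer hash (tag): sum = 1+92+92+92+92+92+92+41 = 594; mod 256 = 82 → 52.

52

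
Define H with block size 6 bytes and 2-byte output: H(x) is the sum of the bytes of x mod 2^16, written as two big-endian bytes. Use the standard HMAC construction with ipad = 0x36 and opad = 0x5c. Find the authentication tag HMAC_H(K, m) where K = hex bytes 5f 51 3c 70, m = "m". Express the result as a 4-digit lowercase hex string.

Key hex bytes 5f 51 3c 70 is 4 bytes ≤ B = 6; zero-pad to 6 bytes: K' = 5f 51 3c 70 00 00.
K' ⊕ ipad = 69 67 0a 46 36 36.  K' ⊕ opad = 03 0d 60 2c 5c 5c.
Inner input = (K'⊕ipad) ∥ m = 69 67 0a 46 36 36 ∥ 6d.
Inner hash: sum = 105+103+10+70+54+54+109 = 505 → 01 f9.
Outer input = (K'⊕opad) ∥ inner = 03 0d 60 2c 5c 5c ∥ 01 f9.
Outer hash (tag): sum = 3+13+96+44+92+92+1+249 = 590 → 02 4e.

024e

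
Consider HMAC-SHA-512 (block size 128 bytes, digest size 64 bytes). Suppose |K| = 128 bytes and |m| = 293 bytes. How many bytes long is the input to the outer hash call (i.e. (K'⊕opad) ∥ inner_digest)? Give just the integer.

192

Key is 128 ≤ 128 bytes, zero-padded: |K'| = 128.
Outer input = (K'⊕opad) ∥ H(inner) → 128 + 64 = 192 bytes.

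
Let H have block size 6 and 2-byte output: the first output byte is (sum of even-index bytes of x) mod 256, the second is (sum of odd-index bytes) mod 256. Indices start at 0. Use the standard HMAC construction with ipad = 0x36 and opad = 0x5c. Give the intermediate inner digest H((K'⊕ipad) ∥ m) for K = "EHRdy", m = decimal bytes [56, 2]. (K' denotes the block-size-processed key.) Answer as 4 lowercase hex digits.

5e08

Key "EHRdy" = 45 48 52 64 79 is 5 bytes ≤ B = 6; zero-pad to 6 bytes: K' = 45 48 52 64 79 00.
K' ⊕ ipad = 73 7e 64 52 4f 36.
Inner input = 73 7e 64 52 4f 36 ∥ 38 02.
Inner hash: even-index sum = 350 mod 256 = 94; odd-index sum = 264 mod 256 = 8 → 5e 08.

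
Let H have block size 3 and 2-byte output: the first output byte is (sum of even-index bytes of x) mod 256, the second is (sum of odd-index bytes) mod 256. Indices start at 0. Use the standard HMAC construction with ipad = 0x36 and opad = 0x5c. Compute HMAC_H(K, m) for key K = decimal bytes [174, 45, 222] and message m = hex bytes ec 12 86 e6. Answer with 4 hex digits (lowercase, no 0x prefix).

Key decimal bytes [174, 45, 222] = ae 2d de is exactly B = 3 bytes: K' = ae 2d de.
K' ⊕ ipad = 98 1b e8.  K' ⊕ opad = f2 71 82.
Inner input = (K'⊕ipad) ∥ m = 98 1b e8 ∥ ec 12 86 e6.
Inner hash: even-index sum = 632 mod 256 = 120; odd-index sum = 397 mod 256 = 141 → 78 8d.
Outer input = (K'⊕opad) ∥ inner = f2 71 82 ∥ 78 8d.
Outer hash (tag): even-index sum = 513 mod 256 = 1; odd-index sum = 233 mod 256 = 233 → 01 e9.

01e9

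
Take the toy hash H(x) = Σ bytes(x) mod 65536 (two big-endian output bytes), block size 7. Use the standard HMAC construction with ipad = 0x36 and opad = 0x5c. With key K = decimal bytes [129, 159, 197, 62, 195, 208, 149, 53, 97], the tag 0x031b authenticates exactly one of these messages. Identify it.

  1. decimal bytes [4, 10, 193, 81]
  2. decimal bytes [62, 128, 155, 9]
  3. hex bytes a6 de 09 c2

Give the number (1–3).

Key decimal bytes [129, 159, 197, 62, 195, 208, 149, 53, 97] = 81 9f c5 3e c3 d0 95 35 61 is 9 bytes > B = 7, so hash it first: H(key) = 04 e1, then zero-pad to 7 bytes: K' = 04 e1 00 00 00 00 00.
K' ⊕ ipad = 32 d7 36 36 36 36 36; K' ⊕ opad = 58 bd 5c 5c 5c 5c 5c.
m1: inner = H(32 d7 36 36 36 36 36 04 0a c1 51) = 03 37; tag = H(58 bd 5c 5c 5c 5c 5c 03 37) = 031b ← matches
m2: inner = H(32 d7 36 36 36 36 36 3e 80 9b 09) = 03 79; tag = H(58 bd 5c 5c 5c 5c 5c 03 79) = 035d
m3: inner = H(32 d7 36 36 36 36 36 a6 de 09 c2) = 04 66; tag = H(58 bd 5c 5c 5c 5c 5c 04 66) = 034b

1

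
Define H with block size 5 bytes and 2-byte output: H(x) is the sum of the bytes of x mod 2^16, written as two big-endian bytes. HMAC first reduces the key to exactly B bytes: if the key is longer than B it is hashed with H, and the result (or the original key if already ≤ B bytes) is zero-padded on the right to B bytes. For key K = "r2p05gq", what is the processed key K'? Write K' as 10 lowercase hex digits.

0251000000

|K| = 7 > B = 5, so first hash the key.
H(K): sum = 114+50+112+48+53+103+113 = 593 → 02 51.
Zero-pad H(K) = 02 51 to 5 bytes: K' = 02 51 00 00 00.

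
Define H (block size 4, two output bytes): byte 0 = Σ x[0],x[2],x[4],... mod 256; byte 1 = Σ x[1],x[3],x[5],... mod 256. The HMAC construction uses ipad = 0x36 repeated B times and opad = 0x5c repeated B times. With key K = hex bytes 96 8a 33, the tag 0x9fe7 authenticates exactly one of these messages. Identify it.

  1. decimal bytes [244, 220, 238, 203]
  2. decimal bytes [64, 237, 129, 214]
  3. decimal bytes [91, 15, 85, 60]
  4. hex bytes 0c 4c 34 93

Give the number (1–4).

Key hex bytes 96 8a 33 is 3 bytes ≤ B = 4; zero-pad to 4 bytes: K' = 96 8a 33 00.
K' ⊕ ipad = a0 bc 05 36; K' ⊕ opad = ca d6 6f 5c.
m1: inner = H(a0 bc 05 36 f4 dc ee cb) = 87 99; tag = H(ca d6 6f 5c 87 99) = c0cb
m2: inner = H(a0 bc 05 36 40 ed 81 d6) = 66 b5; tag = H(ca d6 6f 5c 66 b5) = 9fe7 ← matches
m3: inner = H(a0 bc 05 36 5b 0f 55 3c) = 55 3d; tag = H(ca d6 6f 5c 55 3d) = 8e6f
m4: inner = H(a0 bc 05 36 0c 4c 34 93) = e5 d1; tag = H(ca d6 6f 5c e5 d1) = 1e03

2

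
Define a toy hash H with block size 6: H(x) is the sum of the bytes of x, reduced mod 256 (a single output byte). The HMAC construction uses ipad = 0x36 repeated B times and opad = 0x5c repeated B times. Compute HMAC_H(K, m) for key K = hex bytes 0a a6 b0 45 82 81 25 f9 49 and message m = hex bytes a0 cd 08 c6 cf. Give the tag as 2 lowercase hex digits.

70

Key hex bytes 0a a6 b0 45 82 81 25 f9 49 is 9 bytes > B = 6, so hash it first: H(key) = 0f, then zero-pad to 6 bytes: K' = 0f 00 00 00 00 00.
K' ⊕ ipad = 39 36 36 36 36 36.  K' ⊕ opad = 53 5c 5c 5c 5c 5c.
Inner input = (K'⊕ipad) ∥ m = 39 36 36 36 36 36 ∥ a0 cd 08 c6 cf.
Inner hash: sum = 57+54+54+54+54+54+160+205+8+198+207 = 1105; mod 256 = 81 → 51.
Outer input = (K'⊕opad) ∥ inner = 53 5c 5c 5c 5c 5c ∥ 51.
Outer hash (tag): sum = 83+92+92+92+92+92+81 = 624; mod 256 = 112 → 70.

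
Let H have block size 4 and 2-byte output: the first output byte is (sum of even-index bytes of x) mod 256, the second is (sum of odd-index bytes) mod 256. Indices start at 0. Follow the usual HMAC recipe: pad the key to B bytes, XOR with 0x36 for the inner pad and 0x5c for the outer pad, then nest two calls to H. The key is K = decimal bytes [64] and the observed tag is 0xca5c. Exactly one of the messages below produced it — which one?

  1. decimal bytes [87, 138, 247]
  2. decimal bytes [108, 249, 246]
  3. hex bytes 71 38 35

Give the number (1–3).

Key decimal bytes [64] = 40 is 1 byte ≤ B = 4; zero-pad to 4 bytes: K' = 40 00 00 00.
K' ⊕ ipad = 76 36 36 36; K' ⊕ opad = 1c 5c 5c 5c.
m1: inner = H(76 36 36 36 57 8a f7) = fa f6; tag = H(1c 5c 5c 5c fa f6) = 72ae
m2: inner = H(76 36 36 36 6c f9 f6) = 0e 65; tag = H(1c 5c 5c 5c 0e 65) = 861d
m3: inner = H(76 36 36 36 71 38 35) = 52 a4; tag = H(1c 5c 5c 5c 52 a4) = ca5c ← matches

3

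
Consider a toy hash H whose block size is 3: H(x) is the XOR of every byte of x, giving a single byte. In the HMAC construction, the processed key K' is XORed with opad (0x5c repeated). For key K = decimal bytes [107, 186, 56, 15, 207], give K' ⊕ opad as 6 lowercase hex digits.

755c5c

Key decimal bytes [107, 186, 56, 15, 207] = 6b ba 38 0f cf is 5 bytes > B = 3, so hash it first: H(key) = 29, then zero-pad to 3 bytes: K' = 29 00 00.
XOR each byte with 0x5c: 29⊕5c=75, 00⊕5c=5c, 00⊕5c=5c.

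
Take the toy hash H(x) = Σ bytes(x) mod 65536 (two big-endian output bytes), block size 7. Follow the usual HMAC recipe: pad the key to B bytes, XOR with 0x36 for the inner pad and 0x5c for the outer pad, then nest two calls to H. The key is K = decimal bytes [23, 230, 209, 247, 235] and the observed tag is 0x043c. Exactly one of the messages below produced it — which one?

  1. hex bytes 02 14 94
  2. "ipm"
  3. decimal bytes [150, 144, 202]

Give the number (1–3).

1

Key decimal bytes [23, 230, 209, 247, 235] = 17 e6 d1 f7 eb is 5 bytes ≤ B = 7; zero-pad to 7 bytes: K' = 17 e6 d1 f7 eb 00 00.
K' ⊕ ipad = 21 d0 e7 c1 dd 36 36; K' ⊕ opad = 4b ba 8d ab b7 5c 5c.
m1: inner = H(21 d0 e7 c1 dd 36 36 02 14 94) = 04 8c; tag = H(4b ba 8d ab b7 5c 5c 04 8c) = 043c ← matches
m2: inner = H(21 d0 e7 c1 dd 36 36 69 70 6d) = 05 28; tag = H(4b ba 8d ab b7 5c 5c 05 28) = 03d9
m3: inner = H(21 d0 e7 c1 dd 36 36 96 90 ca) = 05 d2; tag = H(4b ba 8d ab b7 5c 5c 05 d2) = 0483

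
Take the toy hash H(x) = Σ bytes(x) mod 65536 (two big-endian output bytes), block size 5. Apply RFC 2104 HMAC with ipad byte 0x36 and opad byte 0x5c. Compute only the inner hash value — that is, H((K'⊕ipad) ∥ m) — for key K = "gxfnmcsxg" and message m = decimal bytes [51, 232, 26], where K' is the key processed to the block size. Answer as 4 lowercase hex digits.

Key "gxfnmcsxg" = 67 78 66 6e 6d 63 73 78 67 is 9 bytes > B = 5, so hash it first: H(key) = 03 d5, then zero-pad to 5 bytes: K' = 03 d5 00 00 00.
K' ⊕ ipad = 35 e3 36 36 36.
Inner input = 35 e3 36 36 36 ∥ 33 e8 1a.
Inner hash: sum = 53+227+54+54+54+51+232+26 = 751 → 02 ef.

02ef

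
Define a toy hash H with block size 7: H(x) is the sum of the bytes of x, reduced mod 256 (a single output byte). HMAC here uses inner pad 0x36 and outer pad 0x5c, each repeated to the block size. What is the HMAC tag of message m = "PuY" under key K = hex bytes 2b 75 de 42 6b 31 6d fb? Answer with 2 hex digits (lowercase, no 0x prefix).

Key hex bytes 2b 75 de 42 6b 31 6d fb is 8 bytes > B = 7, so hash it first: H(key) = c4, then zero-pad to 7 bytes: K' = c4 00 00 00 00 00 00.
K' ⊕ ipad = f2 36 36 36 36 36 36.  K' ⊕ opad = 98 5c 5c 5c 5c 5c 5c.
Inner input = (K'⊕ipad) ∥ m = f2 36 36 36 36 36 36 ∥ 50 75 59.
Inner hash: sum = 242+54+54+54+54+54+54+80+117+89 = 852; mod 256 = 84 → 54.
Outer input = (K'⊕opad) ∥ inner = 98 5c 5c 5c 5c 5c 5c ∥ 54.
Outer hash (tag): sum = 152+92+92+92+92+92+92+84 = 788; mod 256 = 20 → 14.

14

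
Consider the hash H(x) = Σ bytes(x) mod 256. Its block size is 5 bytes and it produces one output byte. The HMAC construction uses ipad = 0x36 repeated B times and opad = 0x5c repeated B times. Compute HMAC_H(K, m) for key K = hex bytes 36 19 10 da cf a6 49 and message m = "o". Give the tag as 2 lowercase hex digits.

Key hex bytes 36 19 10 da cf a6 49 is 7 bytes > B = 5, so hash it first: H(key) = f7, then zero-pad to 5 bytes: K' = f7 00 00 00 00.
K' ⊕ ipad = c1 36 36 36 36.  K' ⊕ opad = ab 5c 5c 5c 5c.
Inner input = (K'⊕ipad) ∥ m = c1 36 36 36 36 ∥ 6f.
Inner hash: sum = 193+54+54+54+54+111 = 520; mod 256 = 8 → 08.
Outer input = (K'⊕opad) ∥ inner = ab 5c 5c 5c 5c ∥ 08.
Outer hash (tag): sum = 171+92+92+92+92+8 = 547; mod 256 = 35 → 23.

23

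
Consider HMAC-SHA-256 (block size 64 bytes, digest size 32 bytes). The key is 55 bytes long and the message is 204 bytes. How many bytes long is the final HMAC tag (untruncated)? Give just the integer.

The tag is one SHA-256 digest: 32 bytes.

32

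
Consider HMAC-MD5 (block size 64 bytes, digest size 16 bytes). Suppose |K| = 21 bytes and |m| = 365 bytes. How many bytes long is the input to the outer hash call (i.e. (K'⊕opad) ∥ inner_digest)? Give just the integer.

Key is 21 ≤ 64 bytes, zero-padded: |K'| = 64.
Outer input = (K'⊕opad) ∥ H(inner) → 64 + 16 = 80 bytes.

80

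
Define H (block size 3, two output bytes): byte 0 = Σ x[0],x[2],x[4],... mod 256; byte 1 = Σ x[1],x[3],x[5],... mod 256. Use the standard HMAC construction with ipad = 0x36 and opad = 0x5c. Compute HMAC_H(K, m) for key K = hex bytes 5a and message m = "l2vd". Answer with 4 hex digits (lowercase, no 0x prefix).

7a94

Key hex bytes 5a is 1 byte ≤ B = 3; zero-pad to 3 bytes: K' = 5a 00 00.
K' ⊕ ipad = 6c 36 36.  K' ⊕ opad = 06 5c 5c.
Inner input = (K'⊕ipad) ∥ m = 6c 36 36 ∥ 6c 32 76 64.
Inner hash: even-index sum = 312 mod 256 = 56; odd-index sum = 280 mod 256 = 24 → 38 18.
Outer input = (K'⊕opad) ∥ inner = 06 5c 5c ∥ 38 18.
Outer hash (tag): even-index sum = 122 mod 256 = 122; odd-index sum = 148 mod 256 = 148 → 7a 94.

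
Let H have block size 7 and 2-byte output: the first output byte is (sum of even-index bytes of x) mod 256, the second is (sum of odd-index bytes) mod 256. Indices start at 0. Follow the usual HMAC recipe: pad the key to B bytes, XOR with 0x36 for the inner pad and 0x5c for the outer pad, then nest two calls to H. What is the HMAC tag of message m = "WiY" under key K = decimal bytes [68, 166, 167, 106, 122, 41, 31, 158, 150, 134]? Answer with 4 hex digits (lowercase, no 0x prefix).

e1f0

Key decimal bytes [68, 166, 167, 106, 122, 41, 31, 158, 150, 134] = 44 a6 a7 6a 7a 29 1f 9e 96 86 is 10 bytes > B = 7, so hash it first: H(key) = 1a 5d, then zero-pad to 7 bytes: K' = 1a 5d 00 00 00 00 00.
K' ⊕ ipad = 2c 6b 36 36 36 36 36.  K' ⊕ opad = 46 01 5c 5c 5c 5c 5c.
Inner input = (K'⊕ipad) ∥ m = 2c 6b 36 36 36 36 36 ∥ 57 69 59.
Inner hash: even-index sum = 311 mod 256 = 55; odd-index sum = 391 mod 256 = 135 → 37 87.
Outer input = (K'⊕opad) ∥ inner = 46 01 5c 5c 5c 5c 5c ∥ 37 87.
Outer hash (tag): even-index sum = 481 mod 256 = 225; odd-index sum = 240 mod 256 = 240 → e1 f0.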